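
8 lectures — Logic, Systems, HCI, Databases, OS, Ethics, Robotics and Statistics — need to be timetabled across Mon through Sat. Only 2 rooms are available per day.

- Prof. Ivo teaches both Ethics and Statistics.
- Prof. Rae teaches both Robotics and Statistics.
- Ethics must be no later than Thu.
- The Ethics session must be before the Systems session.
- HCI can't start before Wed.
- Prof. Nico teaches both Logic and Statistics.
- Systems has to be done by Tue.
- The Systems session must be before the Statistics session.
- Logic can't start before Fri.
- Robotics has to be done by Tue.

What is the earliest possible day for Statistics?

Precedence pushes Statistics to at least Wed.
Statistics at Wed is achievable: OS -> Thu, Statistics -> Wed, Ethics -> Mon, Robotics -> Mon, HCI -> Wed, Systems -> Tue, Databases -> Tue, Logic -> Fri.

Wed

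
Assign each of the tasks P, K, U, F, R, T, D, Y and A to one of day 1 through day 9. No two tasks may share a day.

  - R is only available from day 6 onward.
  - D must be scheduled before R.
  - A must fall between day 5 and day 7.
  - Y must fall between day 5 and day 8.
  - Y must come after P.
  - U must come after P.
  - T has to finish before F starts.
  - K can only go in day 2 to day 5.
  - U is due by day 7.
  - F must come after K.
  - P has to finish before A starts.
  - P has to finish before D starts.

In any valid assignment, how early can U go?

Precedence pushes U to at least day 2; U's own window allows nothing later than day 7.
U at day 2 is achievable: A in day 5, K in day 3, D in day 4, Y in day 7, F in day 9, T in day 8, U in day 2, R in day 6, P in day 1.

day 2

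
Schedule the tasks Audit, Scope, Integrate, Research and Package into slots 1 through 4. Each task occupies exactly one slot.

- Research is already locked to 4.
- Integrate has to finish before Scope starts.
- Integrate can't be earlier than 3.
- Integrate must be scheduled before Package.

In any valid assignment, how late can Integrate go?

3

Integrate is available from 3; downstream work caps Integrate at 3.
Integrate at 3 is achievable: Research=4; Integrate=3; Audit=1; Package=4; Scope=4.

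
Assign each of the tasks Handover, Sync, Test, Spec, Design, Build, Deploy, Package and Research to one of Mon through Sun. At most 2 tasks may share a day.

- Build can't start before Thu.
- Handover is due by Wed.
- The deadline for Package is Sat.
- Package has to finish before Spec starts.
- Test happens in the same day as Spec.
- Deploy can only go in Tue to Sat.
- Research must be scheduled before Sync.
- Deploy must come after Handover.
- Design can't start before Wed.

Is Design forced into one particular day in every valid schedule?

Design can be Wed (e.g. Build in Thu, Research in Tue, Handover in Mon, Spec in Fri, Design in Wed, Package in Mon, Sync in Wed, Deploy in Tue, Test in Fri) or Thu (e.g. Sync -> Wed; Design -> Thu; Build -> Thu; Package -> Mon; Test -> Fri; Handover -> Mon; Research -> Tue; Deploy -> Tue; Spec -> Fri).

No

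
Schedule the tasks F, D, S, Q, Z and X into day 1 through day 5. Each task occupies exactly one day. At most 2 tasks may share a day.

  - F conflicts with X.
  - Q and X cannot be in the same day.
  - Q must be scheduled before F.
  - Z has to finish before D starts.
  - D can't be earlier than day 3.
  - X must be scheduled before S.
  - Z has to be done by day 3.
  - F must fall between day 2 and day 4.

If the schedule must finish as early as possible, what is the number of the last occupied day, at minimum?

day 3

The precedence chain requires at least 2 distinct days.
With at most 2 per day and 6 tasks, at least 3 days are needed.
D can't be placed before day 3, so the schedule must run through at least day 3.
3 works (last occupied day: day 3): for example S -> day 2; X -> day 1; D -> day 3; F -> day 3; Z -> day 1; Q -> day 2.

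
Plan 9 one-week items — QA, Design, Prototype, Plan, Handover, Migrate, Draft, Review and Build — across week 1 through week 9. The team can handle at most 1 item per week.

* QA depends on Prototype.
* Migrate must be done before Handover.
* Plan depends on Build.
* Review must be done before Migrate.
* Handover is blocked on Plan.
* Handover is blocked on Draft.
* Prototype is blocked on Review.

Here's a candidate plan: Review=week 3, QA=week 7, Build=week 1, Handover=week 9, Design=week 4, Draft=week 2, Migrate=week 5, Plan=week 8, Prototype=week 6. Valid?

Handover is blocked on Plan — holds.
The team can handle at most 1 item per week — holds.
Plan depends on Build — holds.
Migrate must be done before Handover — holds.
QA depends on Prototype — holds.
Review must be done before Migrate — holds.
Handover is blocked on Draft — holds.
Prototype is blocked on Review — holds.

Yes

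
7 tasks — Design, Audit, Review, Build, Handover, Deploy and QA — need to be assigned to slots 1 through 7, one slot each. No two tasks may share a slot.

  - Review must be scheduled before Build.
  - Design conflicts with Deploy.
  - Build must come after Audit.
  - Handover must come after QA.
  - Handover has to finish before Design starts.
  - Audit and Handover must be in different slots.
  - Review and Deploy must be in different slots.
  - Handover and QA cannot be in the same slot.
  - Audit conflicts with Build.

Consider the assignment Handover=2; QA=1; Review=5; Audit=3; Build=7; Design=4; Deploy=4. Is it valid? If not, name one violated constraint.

Review must be scheduled before Build — holds.
Review and Deploy must be in different slots — holds.
Audit and Handover must be in different slots — holds.
No two tasks may share a slot — violated.
Build must come after Audit — holds.
Handover has to finish before Design starts — holds.
Handover and QA cannot be in the same slot — holds.
Handover must come after QA — holds.
Design conflicts with Deploy — violated.
Audit conflicts with Build — holds.

No — it violates: Design conflicts with Deploy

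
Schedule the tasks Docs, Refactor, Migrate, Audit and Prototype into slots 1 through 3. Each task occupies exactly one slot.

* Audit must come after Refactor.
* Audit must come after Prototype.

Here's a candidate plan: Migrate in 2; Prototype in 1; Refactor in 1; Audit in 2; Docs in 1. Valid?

Audit must come after Refactor — holds.
Audit must come after Prototype — holds.

Yes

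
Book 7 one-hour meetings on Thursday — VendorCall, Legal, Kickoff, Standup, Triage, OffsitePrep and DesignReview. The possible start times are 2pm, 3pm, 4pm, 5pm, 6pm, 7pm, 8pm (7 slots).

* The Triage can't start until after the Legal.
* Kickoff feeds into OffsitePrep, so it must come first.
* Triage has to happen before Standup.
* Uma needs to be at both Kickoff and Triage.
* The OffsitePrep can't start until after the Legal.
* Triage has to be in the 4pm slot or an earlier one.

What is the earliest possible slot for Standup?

Precedence pushes Standup to at least 4pm.
Standup at 4pm is achievable: OffsitePrep in 3pm, VendorCall in 2pm, Kickoff in 2pm, Triage in 3pm, Standup in 4pm, Legal in 2pm, DesignReview in 2pm.

4pm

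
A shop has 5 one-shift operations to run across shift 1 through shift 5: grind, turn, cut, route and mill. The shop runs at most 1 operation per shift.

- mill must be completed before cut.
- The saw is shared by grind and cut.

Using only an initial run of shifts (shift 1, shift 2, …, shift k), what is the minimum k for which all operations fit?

5 shifts

The precedence chain requires at least 2 distinct shifts.
With at most 1 per shift and 5 operations, at least 5 shifts are needed.
5 works (last occupied shift: shift 5): for example grind=shift 3; route=shift 5; turn=shift 4; mill=shift 1; cut=shift 2.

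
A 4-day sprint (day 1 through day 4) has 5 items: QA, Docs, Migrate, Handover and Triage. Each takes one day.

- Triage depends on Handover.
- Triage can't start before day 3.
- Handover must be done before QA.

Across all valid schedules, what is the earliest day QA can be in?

day 2

Precedence pushes QA to at least day 2.
QA at day 2 is achievable: Triage=day 3; Migrate=day 1; Docs=day 1; Handover=day 1; QA=day 2.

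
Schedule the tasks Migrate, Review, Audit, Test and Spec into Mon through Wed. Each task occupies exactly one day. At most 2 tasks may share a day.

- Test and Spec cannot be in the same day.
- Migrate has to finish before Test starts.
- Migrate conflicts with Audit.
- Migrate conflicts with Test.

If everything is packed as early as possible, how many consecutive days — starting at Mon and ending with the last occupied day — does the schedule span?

3

The precedence chain requires at least 2 distinct days.
With at most 2 per day and 5 tasks, at least 3 days are needed.
3 works (last occupied day: Wed): for example Test=Tue, Audit=Tue, Spec=Wed, Migrate=Mon, Review=Mon.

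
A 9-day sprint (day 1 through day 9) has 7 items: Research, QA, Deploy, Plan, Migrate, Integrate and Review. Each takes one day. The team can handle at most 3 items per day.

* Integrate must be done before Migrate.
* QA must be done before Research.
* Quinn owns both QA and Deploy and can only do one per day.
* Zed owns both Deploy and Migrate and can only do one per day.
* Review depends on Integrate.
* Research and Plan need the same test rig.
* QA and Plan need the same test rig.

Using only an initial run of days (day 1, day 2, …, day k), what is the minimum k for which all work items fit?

3 days

The precedence chain requires at least 2 distinct days.
With at most 3 per day and 7 work items, at least 3 days are needed.
3 works (last occupied day: day 3): for example Research -> day 2; Plan -> day 3; Review -> day 2; Integrate -> day 1; Deploy -> day 3; QA -> day 1; Migrate -> day 2.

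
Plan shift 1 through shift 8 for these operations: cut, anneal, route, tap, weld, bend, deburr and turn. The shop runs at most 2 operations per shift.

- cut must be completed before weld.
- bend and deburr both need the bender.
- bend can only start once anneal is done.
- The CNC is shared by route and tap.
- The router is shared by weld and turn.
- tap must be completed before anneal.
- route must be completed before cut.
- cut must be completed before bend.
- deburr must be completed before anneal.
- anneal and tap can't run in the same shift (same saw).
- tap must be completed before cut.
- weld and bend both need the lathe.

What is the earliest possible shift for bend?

shift 4

Precedence pushes bend to at least shift 3.
bend at shift 4 is achievable: tap -> shift 1, anneal -> shift 2, route -> shift 2, weld -> shift 5, cut -> shift 3, deburr -> shift 1, turn -> shift 3, bend -> shift 4.
Nothing earlier works — the conflict and capacity constraints rule out every shift before shift 4.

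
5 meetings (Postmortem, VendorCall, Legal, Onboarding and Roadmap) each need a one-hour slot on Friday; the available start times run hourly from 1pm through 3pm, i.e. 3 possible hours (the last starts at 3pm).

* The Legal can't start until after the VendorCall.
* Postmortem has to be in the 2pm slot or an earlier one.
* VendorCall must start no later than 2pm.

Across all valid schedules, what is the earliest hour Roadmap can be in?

Roadmap at 1pm is achievable: VendorCall in 1pm; Postmortem in 1pm; Legal in 2pm; Onboarding in 1pm; Roadmap in 1pm.

1pm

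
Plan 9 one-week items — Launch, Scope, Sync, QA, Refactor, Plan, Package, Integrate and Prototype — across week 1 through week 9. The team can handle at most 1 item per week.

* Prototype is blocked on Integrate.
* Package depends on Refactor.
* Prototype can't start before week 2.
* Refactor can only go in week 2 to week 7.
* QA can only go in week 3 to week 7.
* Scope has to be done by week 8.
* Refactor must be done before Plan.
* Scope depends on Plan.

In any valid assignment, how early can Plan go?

week 3

Precedence pushes Plan to at least week 3; downstream work caps Plan at week 7.
Plan at week 3 is achievable: Launch=week 8, Prototype=week 6, Plan=week 3, Integrate=week 1, Package=week 7, Scope=week 5, QA=week 4, Refactor=week 2, Sync=week 9.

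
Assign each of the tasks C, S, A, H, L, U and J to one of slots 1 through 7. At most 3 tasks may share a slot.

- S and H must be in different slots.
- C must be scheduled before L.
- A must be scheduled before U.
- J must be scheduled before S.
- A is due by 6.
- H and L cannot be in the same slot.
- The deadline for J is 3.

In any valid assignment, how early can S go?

Precedence pushes S to at least 2.
S at 2 is achievable: J in 1, S in 2, L in 2, C in 1, A in 1, H in 3, U in 2.

2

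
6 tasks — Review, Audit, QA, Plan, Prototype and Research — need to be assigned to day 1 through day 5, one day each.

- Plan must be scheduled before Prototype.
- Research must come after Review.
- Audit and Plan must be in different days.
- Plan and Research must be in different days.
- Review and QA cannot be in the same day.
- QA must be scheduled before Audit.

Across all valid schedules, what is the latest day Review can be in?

day 4

Downstream work caps Review at day 4.
Review at day 4 is achievable: QA in day 1, Prototype in day 2, Plan in day 1, Research in day 5, Audit in day 2, Review in day 4.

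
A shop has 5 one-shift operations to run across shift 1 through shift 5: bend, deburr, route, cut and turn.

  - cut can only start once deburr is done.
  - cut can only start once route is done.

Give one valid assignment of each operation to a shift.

turn=shift 1; cut=shift 2; deburr=shift 1; route=shift 1; bend=shift 1

Checking: route(shift 1) before cut(shift 2); deburr(shift 1) before cut(shift 2).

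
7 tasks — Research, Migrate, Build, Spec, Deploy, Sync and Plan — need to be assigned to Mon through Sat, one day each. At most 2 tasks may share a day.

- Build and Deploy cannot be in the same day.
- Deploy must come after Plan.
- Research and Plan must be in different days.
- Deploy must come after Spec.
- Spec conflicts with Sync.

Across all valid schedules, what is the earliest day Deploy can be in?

Precedence pushes Deploy to at least Tue.
Deploy at Tue is achievable: Build=Wed; Migrate=Wed; Sync=Thu; Spec=Mon; Research=Tue; Plan=Mon; Deploy=Tue.

Tue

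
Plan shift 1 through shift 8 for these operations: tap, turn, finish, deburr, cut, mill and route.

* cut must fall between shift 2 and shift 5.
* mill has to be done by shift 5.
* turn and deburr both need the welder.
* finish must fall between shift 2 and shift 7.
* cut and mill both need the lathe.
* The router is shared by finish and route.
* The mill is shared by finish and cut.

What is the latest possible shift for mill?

Mill's own window allows nothing later than shift 5.
mill at shift 5 is achievable: turn -> shift 1; deburr -> shift 2; route -> shift 1; mill -> shift 5; tap -> shift 1; cut -> shift 2; finish -> shift 3.

shift 5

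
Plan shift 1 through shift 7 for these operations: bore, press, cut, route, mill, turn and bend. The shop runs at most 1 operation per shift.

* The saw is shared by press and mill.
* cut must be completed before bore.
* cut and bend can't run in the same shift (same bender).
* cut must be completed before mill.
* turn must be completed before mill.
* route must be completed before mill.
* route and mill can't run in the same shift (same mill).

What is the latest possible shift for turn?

Downstream work caps turn at shift 6.
turn at shift 6 is achievable: mill=shift 7; cut=shift 1; route=shift 3; bore=shift 2; turn=shift 6; press=shift 4; bend=shift 5.

shift 6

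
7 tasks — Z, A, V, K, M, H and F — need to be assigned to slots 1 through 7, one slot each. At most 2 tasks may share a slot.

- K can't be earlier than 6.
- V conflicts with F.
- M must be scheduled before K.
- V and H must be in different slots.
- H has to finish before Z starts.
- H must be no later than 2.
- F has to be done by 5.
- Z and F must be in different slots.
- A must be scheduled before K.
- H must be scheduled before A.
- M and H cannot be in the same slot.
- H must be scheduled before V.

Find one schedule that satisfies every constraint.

M -> 3, H -> 1, Z -> 2, F -> 1, A -> 2, V -> 3, K -> 6

Checking: M(3) before K(6); H(1) before Z(2); H(1) before V(3); H(1) before A(2); A(2) before K(6); V(3) != F(1); V(3) != H(1); Z(2) != F(1); M(3) != H(1); H=1 in [1,2]; K=6 in [6,7]; F=1 in [1,5]; max 2 per slot (cap 2).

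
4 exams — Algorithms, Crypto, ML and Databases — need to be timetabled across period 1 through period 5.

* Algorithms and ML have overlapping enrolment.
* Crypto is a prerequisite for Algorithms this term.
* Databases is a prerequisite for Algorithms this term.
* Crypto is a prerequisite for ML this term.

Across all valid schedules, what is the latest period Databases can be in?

period 4

Downstream work caps Databases at period 4.
Databases at period 4 is achievable: Algorithms=period 5, ML=period 2, Databases=period 4, Crypto=period 1.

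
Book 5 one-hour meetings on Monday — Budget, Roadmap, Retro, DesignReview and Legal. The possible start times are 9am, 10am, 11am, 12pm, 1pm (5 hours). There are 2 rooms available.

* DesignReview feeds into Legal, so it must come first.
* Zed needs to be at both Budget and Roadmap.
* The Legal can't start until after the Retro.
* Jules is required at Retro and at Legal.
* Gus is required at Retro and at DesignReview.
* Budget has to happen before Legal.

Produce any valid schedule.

Roadmap=10am; Budget=9am; Retro=9am; DesignReview=10am; Legal=11am

Checking: Budget(9am) before Legal(11am); DesignReview(10am) before Legal(11am); Retro(9am) before Legal(11am); Retro(9am) != DesignReview(10am); Budget(9am) != Roadmap(10am); Retro(9am) != Legal(11am); max 2 per hour (cap 2).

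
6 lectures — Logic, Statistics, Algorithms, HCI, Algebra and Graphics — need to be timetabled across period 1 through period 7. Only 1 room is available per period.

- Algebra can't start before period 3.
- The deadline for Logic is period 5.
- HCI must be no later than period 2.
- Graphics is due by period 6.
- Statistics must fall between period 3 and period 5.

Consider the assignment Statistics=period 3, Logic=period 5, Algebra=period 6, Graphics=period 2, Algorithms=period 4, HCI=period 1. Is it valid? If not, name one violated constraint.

Yes

Only 1 room is available per period — holds.
HCI must be no later than period 2 — holds.
The deadline for Logic is period 5 — holds.
Statistics must fall between period 3 and period 5 — holds.
Algebra can't start before period 3 — holds.
Graphics is due by period 6 — holds.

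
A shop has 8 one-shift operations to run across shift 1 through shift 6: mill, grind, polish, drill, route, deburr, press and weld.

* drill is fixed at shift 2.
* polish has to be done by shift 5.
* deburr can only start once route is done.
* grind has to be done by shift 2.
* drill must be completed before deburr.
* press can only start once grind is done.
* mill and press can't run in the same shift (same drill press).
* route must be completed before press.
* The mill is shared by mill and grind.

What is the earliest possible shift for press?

Precedence pushes press to at least shift 2.
press at shift 2 is achievable: route -> shift 1, weld -> shift 1, drill -> shift 2, polish -> shift 1, press -> shift 2, deburr -> shift 3, mill -> shift 3, grind -> shift 1.

shift 2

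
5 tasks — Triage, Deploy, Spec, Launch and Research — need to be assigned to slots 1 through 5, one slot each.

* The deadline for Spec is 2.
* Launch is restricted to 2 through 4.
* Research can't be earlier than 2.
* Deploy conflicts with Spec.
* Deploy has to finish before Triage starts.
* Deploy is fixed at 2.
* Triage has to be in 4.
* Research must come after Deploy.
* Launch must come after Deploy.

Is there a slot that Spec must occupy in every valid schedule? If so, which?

1

Spec's window is 1–2.
Deploy is fixed at 2, and Spec can't share a slot with Deploy.
So Spec must be 1.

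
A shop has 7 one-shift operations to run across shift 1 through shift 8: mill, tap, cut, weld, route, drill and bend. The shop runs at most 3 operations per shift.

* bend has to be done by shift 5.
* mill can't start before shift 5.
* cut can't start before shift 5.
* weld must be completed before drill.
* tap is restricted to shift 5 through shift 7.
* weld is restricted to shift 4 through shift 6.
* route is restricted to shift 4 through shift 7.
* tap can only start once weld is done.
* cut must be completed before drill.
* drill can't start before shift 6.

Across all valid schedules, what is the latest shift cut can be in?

shift 7

Cut is available from shift 5; downstream work caps cut at shift 7.
cut at shift 7 is achievable: mill=shift 5, route=shift 4, cut=shift 7, bend=shift 1, weld=shift 4, drill=shift 8, tap=shift 5.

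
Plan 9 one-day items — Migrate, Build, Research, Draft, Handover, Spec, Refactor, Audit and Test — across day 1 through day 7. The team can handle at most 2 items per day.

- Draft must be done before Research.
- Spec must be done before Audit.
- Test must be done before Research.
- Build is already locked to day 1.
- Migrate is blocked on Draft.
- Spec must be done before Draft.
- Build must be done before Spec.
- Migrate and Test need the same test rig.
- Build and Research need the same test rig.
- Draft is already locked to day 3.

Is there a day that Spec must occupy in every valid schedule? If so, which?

Build is fixed at day 1 and must come before Spec, so Spec is at least day 2.
Draft is fixed at day 3 and must come after Spec, so Spec is at most day 2.
So Spec must be day 2.

day 2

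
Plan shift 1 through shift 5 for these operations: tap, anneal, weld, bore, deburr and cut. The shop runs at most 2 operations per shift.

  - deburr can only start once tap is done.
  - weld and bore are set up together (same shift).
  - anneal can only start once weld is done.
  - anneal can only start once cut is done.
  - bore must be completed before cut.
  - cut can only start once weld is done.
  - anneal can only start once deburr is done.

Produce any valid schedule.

bore=shift 1, cut=shift 2, weld=shift 1, tap=shift 2, deburr=shift 3, anneal=shift 4

Checking: tap(shift 2) before deburr(shift 3); weld(shift 1) before cut(shift 2); cut(shift 2) before anneal(shift 4); deburr(shift 3) before anneal(shift 4); bore(shift 1) before cut(shift 2); weld(shift 1) before anneal(shift 4); weld = bore = shift 1; max 2 per shift (cap 2).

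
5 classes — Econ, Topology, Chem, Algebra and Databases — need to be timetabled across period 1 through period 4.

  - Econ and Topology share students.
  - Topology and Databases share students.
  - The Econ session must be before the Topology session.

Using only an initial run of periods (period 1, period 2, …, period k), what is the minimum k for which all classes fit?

2

The precedence chain requires at least 2 distinct periods.
2 works (last occupied period: period 2): for example Chem -> period 1; Topology -> period 2; Algebra -> period 1; Databases -> period 1; Econ -> period 1.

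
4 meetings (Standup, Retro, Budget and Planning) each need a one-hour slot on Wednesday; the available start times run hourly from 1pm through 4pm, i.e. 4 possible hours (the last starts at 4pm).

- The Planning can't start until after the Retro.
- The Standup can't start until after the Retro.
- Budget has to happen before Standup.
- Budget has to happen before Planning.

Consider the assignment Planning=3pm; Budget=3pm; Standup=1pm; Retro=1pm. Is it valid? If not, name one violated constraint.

Invalid. Budget has to happen before Standup.

Budget has to happen before Planning — violated.
The Planning can't start until after the Retro — holds.
The Standup can't start until after the Retro — violated.
Budget has to happen before Standup — violated.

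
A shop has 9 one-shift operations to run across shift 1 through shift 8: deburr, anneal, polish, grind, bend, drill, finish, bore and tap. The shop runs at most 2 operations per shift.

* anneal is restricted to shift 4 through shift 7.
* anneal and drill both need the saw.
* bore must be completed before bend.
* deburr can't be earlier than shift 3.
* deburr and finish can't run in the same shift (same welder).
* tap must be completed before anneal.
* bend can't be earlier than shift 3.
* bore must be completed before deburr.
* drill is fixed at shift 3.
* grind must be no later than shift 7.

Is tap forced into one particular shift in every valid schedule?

No

tap can be shift 1 (e.g. tap in shift 1; bore in shift 2; grind in shift 1; bend in shift 4; finish in shift 5; polish in shift 2; drill in shift 3; deburr in shift 3; anneal in shift 4) or shift 2 (e.g. grind in shift 1, polish in shift 2, tap in shift 2, drill in shift 3, finish in shift 5, bore in shift 1, bend in shift 4, deburr in shift 3, anneal in shift 4).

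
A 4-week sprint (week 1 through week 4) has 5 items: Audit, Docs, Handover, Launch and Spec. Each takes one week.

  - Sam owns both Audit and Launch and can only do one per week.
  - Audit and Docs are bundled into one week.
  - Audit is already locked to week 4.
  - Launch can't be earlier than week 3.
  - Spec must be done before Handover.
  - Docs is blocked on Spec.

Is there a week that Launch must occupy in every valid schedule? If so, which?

week 3

Launch's window is week 3–week 4.
Audit is fixed at week 4, and Launch can't share a week with Audit.
So Launch must be week 3.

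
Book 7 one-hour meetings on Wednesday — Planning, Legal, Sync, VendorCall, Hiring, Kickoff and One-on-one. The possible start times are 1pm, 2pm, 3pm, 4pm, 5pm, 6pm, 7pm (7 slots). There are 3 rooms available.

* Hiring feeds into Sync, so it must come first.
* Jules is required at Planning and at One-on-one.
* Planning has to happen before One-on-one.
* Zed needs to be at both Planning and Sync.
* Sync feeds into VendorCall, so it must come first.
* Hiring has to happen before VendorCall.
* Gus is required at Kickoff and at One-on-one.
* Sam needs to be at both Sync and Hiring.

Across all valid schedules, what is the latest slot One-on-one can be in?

7pm

Precedence pushes One-on-one to at least 2pm.
One-on-one at 7pm is achievable: Sync -> 2pm, VendorCall -> 3pm, One-on-one -> 7pm, Legal -> 1pm, Kickoff -> 2pm, Hiring -> 1pm, Planning -> 1pm.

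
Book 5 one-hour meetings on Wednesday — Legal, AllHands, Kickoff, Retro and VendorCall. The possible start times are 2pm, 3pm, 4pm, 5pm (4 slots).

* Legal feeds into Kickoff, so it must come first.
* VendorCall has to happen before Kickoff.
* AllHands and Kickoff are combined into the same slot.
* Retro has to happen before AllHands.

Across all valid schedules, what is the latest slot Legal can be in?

Downstream work caps Legal at 4pm.
Legal at 4pm is achievable: Retro in 2pm, VendorCall in 2pm, Legal in 4pm, Kickoff in 5pm, AllHands in 5pm.

4pm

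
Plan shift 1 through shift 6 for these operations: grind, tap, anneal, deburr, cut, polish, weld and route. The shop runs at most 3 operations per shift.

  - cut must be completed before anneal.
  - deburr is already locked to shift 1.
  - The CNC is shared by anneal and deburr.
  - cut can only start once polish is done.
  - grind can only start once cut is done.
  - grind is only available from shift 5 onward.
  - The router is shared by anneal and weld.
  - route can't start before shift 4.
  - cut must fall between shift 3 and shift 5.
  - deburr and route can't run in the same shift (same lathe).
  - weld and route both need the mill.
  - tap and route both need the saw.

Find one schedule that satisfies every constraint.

grind=shift 5; cut=shift 3; weld=shift 2; route=shift 4; polish=shift 1; anneal=shift 4; deburr=shift 1; tap=shift 1

Checking: cut(shift 3) before anneal(shift 4); polish(shift 1) before cut(shift 3); cut(shift 3) before grind(shift 5); deburr(shift 1) != route(shift 4); anneal(shift 4) != weld(shift 2); weld(shift 2) != route(shift 4); anneal(shift 4) != deburr(shift 1); tap(shift 1) != route(shift 4); deburr=shift 1 in [shift 1,shift 1]; cut=shift 3 in [shift 3,shift 5]; route=shift 4 in [shift 4,shift 6]; grind=shift 5 in [shift 5,shift 6]; max 3 per shift (cap 3).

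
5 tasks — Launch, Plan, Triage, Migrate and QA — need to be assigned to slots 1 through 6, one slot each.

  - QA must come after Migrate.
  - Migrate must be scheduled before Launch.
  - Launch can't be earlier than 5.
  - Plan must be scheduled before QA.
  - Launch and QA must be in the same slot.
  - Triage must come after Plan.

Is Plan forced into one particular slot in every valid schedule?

Plan can be 1 (e.g. QA=5; Migrate=1; Plan=1; Launch=5; Triage=2) or 2 (e.g. Plan=2, Triage=3, QA=5, Migrate=1, Launch=5).

No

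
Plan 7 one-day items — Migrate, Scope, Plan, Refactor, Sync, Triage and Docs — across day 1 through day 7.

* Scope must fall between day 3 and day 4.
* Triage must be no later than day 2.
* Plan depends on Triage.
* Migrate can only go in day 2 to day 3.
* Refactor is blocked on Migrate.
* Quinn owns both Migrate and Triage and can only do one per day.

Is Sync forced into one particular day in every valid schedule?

Sync can be day 1 (e.g. Docs in day 1, Plan in day 2, Scope in day 3, Migrate in day 2, Sync in day 1, Triage in day 1, Refactor in day 3) or day 2 (e.g. Scope=day 3; Docs=day 1; Triage=day 1; Migrate=day 2; Sync=day 2; Plan=day 2; Refactor=day 3).

No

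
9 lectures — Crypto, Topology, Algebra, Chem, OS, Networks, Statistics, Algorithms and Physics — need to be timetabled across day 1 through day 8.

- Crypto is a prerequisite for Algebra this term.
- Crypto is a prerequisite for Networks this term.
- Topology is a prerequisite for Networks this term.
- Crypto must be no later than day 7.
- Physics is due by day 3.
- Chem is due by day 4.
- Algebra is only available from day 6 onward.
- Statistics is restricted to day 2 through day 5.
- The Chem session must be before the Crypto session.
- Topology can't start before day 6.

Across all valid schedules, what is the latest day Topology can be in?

day 7

Topology is available from day 6; downstream work caps Topology at day 7.
Topology at day 7 is achievable: Crypto in day 2, Networks in day 8, Chem in day 1, Algorithms in day 1, Algebra in day 6, OS in day 1, Topology in day 7, Statistics in day 2, Physics in day 1.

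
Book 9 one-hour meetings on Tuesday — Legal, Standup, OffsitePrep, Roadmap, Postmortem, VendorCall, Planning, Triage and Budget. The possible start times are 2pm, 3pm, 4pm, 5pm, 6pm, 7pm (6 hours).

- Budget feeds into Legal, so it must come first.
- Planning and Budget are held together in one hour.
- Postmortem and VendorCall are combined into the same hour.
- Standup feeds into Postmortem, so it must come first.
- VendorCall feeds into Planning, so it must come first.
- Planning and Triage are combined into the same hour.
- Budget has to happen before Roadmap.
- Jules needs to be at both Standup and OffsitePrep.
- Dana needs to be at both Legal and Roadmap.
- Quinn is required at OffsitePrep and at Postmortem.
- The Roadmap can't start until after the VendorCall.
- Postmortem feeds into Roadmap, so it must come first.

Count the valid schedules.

48

Splitting on Legal: it can be 5pm (8), 6pm (20), 7pm (20). Listing each branch's schedules as (Standup, OffsitePrep, Roadmap, Postmortem, VendorCall, Planning, Triage, Budget):
Legal=5pm: (2pm,4pm,6pm,3pm,3pm,4pm,4pm,4pm) (2pm,4pm,7pm,3pm,3pm,4pm,4pm,4pm) (2pm,5pm,6pm,3pm,3pm,4pm,4pm,4pm) (2pm,5pm,7pm,3pm,3pm,4pm,4pm,4pm) (2pm,6pm,6pm,3pm,3pm,4pm,4pm,4pm) (2pm,6pm,7pm,3pm,3pm,4pm,4pm,4pm) (2pm,7pm,6pm,3pm,3pm,4pm,4pm,4pm) (2pm,7pm,7pm,3pm,3pm,4pm,4pm,4pm) — 8.
Legal=6pm: (2pm,3pm,7pm,4pm,4pm,5pm,5pm,5pm) (2pm,4pm,5pm,3pm,3pm,4pm,4pm,4pm) (2pm,4pm,7pm,3pm,3pm,4pm,4pm,4pm) (2pm,4pm,7pm,3pm,3pm,5pm,5pm,5pm) (2pm,5pm,5pm,3pm,3pm,4pm,4pm,4pm) (2pm,5pm,7pm,3pm,3pm,4pm,4pm,4pm) (2pm,5pm,7pm,3pm,3pm,5pm,5pm,5pm) (2pm,5pm,7pm,4pm,4pm,5pm,5pm,5pm) (2pm,6pm,5pm,3pm,3pm,4pm,4pm,4pm) (2pm,6pm,7pm,3pm,3pm,4pm,4pm,4pm) (2pm,6pm,7pm,3pm,3pm,5pm,5pm,5pm) (2pm,6pm,7pm,4pm,4pm,5pm,5pm,5pm) (2pm,7pm,5pm,3pm,3pm,4pm,4pm,4pm) (2pm,7pm,7pm,3pm,3pm,4pm,4pm,4pm) (2pm,7pm,7pm,3pm,3pm,5pm,5pm,5pm) (2pm,7pm,7pm,4pm,4pm,5pm,5pm,5pm) (3pm,2pm,7pm,4pm,4pm,5pm,5pm,5pm) (3pm,5pm,7pm,4pm,4pm,5pm,5pm,5pm) (3pm,6pm,7pm,4pm,4pm,5pm,5pm,5pm) (3pm,7pm,7pm,4pm,4pm,5pm,5pm,5pm) — 20.
Legal=7pm: (2pm,3pm,6pm,4pm,4pm,5pm,5pm,5pm) (2pm,4pm,5pm,3pm,3pm,4pm,4pm,4pm) (2pm,4pm,6pm,3pm,3pm,4pm,4pm,4pm) (2pm,4pm,6pm,3pm,3pm,5pm,5pm,5pm) (2pm,5pm,5pm,3pm,3pm,4pm,4pm,4pm) (2pm,5pm,6pm,3pm,3pm,4pm,4pm,4pm) (2pm,5pm,6pm,3pm,3pm,5pm,5pm,5pm) (2pm,5pm,6pm,4pm,4pm,5pm,5pm,5pm) (2pm,6pm,5pm,3pm,3pm,4pm,4pm,4pm) (2pm,6pm,6pm,3pm,3pm,4pm,4pm,4pm) (2pm,6pm,6pm,3pm,3pm,5pm,5pm,5pm) (2pm,6pm,6pm,4pm,4pm,5pm,5pm,5pm) (2pm,7pm,5pm,3pm,3pm,4pm,4pm,4pm) (2pm,7pm,6pm,3pm,3pm,4pm,4pm,4pm) (2pm,7pm,6pm,3pm,3pm,5pm,5pm,5pm) (2pm,7pm,6pm,4pm,4pm,5pm,5pm,5pm) (3pm,2pm,6pm,4pm,4pm,5pm,5pm,5pm) (3pm,5pm,6pm,4pm,4pm,5pm,5pm,5pm) (3pm,6pm,6pm,4pm,4pm,5pm,5pm,5pm) (3pm,7pm,6pm,4pm,4pm,5pm,5pm,5pm) — 20.
Summing: 8 + 20 + 20 = 48.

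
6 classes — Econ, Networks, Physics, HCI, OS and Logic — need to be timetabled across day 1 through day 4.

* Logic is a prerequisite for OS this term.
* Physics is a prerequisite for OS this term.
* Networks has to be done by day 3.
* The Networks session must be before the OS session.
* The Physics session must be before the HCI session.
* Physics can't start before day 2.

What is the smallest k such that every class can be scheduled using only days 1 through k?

The precedence chain requires at least 2 distinct days.
Propagating the time windows through the other constraints, HCI can't land before day 3, so the schedule must run through at least day 3.
3 works (last occupied day: day 3): for example Physics=day 2, Logic=day 1, Econ=day 1, HCI=day 3, Networks=day 1, OS=day 3.

3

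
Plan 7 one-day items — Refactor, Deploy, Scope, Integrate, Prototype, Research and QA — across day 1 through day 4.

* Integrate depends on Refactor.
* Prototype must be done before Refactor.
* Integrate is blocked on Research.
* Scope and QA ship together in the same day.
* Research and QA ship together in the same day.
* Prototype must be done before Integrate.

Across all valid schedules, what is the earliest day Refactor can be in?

day 2

Precedence pushes Refactor to at least day 2; downstream work caps Refactor at day 3.
Refactor at day 2 is achievable: Integrate in day 3; Deploy in day 1; QA in day 1; Scope in day 1; Research in day 1; Refactor in day 2; Prototype in day 1.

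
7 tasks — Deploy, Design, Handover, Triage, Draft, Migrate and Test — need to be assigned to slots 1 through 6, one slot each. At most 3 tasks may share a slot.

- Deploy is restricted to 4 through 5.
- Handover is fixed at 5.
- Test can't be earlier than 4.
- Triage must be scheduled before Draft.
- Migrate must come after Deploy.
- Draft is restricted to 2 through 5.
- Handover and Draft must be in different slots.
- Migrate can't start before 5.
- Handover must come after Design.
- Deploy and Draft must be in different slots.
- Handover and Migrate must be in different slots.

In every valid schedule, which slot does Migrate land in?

Migrate's window is 5–6.
Handover is fixed at 5, and Migrate can't share a slot with Handover.
So Migrate must be 6.

6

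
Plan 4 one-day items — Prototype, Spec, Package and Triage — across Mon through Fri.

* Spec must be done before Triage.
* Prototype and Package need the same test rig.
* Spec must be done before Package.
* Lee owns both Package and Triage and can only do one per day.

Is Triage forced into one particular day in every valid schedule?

No

Triage can be Tue (e.g. Spec in Mon, Prototype in Mon, Package in Wed, Triage in Tue) or Wed (e.g. Prototype -> Mon, Triage -> Wed, Package -> Tue, Spec -> Mon).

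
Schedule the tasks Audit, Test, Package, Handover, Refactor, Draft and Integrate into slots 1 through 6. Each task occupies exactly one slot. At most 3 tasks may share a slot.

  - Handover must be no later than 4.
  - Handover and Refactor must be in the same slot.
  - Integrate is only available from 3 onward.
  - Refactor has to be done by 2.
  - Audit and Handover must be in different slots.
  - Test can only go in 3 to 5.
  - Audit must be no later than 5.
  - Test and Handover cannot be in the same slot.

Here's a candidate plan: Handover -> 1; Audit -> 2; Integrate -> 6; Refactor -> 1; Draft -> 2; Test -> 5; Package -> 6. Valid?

Integrate is only available from 3 onward — holds.
Handover must be no later than 4 — holds.
Handover and Refactor must be in the same slot — holds.
Test can only go in 3 to 5 — holds.
Audit and Handover must be in different slots — holds.
Audit must be no later than 5 — holds.
Test and Handover cannot be in the same slot — holds.
Refactor has to be done by 2 — holds.
At most 3 tasks may share a slot — holds.

Yes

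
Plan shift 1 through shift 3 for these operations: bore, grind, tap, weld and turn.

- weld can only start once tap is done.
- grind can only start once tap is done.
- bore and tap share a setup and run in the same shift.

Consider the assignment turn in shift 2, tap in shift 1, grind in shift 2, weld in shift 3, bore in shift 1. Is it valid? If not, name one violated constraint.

Yes, all constraints hold

weld can only start once tap is done — holds.
bore and tap share a setup and run in the same shift — holds.
grind can only start once tap is done — holds.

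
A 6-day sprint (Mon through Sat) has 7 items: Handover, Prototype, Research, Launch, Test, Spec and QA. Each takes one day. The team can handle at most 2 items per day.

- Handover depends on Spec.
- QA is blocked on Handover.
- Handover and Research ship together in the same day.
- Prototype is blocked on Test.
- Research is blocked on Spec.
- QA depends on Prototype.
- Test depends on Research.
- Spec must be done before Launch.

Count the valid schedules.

23

Splitting on Handover: it can be Tue (16), Wed (7). Listing each branch's schedules as (Prototype, Research, Launch, Test, Spec, QA):
Handover=Tue: (Thu,Tue,Wed,Wed,Mon,Fri) (Thu,Tue,Wed,Wed,Mon,Sat) (Thu,Tue,Thu,Wed,Mon,Fri) (Thu,Tue,Thu,Wed,Mon,Sat) (Thu,Tue,Fri,Wed,Mon,Fri) (Thu,Tue,Fri,Wed,Mon,Sat) (Thu,Tue,Sat,Wed,Mon,Fri) (Thu,Tue,Sat,Wed,Mon,Sat) (Fri,Tue,Wed,Wed,Mon,Sat) (Fri,Tue,Wed,Thu,Mon,Sat) (Fri,Tue,Thu,Wed,Mon,Sat) (Fri,Tue,Thu,Thu,Mon,Sat) (Fri,Tue,Fri,Wed,Mon,Sat) (Fri,Tue,Fri,Thu,Mon,Sat) (Fri,Tue,Sat,Wed,Mon,Sat) (Fri,Tue,Sat,Thu,Mon,Sat) — 16.
Handover=Wed: (Fri,Wed,Tue,Thu,Mon,Sat) (Fri,Wed,Thu,Thu,Mon,Sat) (Fri,Wed,Thu,Thu,Tue,Sat) (Fri,Wed,Fri,Thu,Mon,Sat) (Fri,Wed,Fri,Thu,Tue,Sat) (Fri,Wed,Sat,Thu,Mon,Sat) (Fri,Wed,Sat,Thu,Tue,Sat) — 7.
Summing: 16 + 7 = 23.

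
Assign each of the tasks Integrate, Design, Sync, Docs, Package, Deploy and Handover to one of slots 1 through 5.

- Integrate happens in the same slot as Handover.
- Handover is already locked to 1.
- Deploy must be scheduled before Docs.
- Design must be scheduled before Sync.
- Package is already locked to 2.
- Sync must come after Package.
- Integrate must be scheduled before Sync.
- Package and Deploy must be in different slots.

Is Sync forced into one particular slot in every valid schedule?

No

Sync can be 3 (e.g. Deploy -> 1; Design -> 1; Handover -> 1; Package -> 2; Integrate -> 1; Docs -> 2; Sync -> 3) or 4 (e.g. Integrate in 1; Package in 2; Handover in 1; Deploy in 1; Docs in 2; Sync in 4; Design in 1).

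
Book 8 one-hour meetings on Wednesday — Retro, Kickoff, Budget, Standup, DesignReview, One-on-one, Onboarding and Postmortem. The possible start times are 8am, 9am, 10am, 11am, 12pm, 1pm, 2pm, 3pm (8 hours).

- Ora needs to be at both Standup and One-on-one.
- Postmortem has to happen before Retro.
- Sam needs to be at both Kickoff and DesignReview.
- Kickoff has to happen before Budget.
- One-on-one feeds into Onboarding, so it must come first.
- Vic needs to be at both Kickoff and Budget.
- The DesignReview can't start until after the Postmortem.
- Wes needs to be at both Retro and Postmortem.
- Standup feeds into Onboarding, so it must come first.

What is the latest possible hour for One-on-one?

2pm

Downstream work caps One-on-one at 2pm.
One-on-one at 2pm is achievable: Retro in 9am, Postmortem in 8am, One-on-one in 2pm, Budget in 9am, Standup in 8am, Onboarding in 3pm, DesignReview in 9am, Kickoff in 8am.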